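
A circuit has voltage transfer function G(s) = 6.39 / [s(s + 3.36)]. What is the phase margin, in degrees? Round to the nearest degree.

63°

Gain crossover: |G(jω)| = 1 at ω ≈ 1.7 rad/s.
∠G(j1.7) = −90° − arctan(1.7/3.36) ≈ -116.80°
PM = 180° + (-116.80°) = 63.20°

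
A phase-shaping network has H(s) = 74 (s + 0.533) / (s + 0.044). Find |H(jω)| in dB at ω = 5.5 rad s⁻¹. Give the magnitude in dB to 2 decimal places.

37.42 dB

|j5.5 + 0.533| = √(5.5² + 0.533²) = 5.526
|j5.5 + 0.044| = √(5.5² + 0.044²) = 5.5
|H(j5.5)| = 74 × 5.526 / 5.5 = 74.344
20 log₁₀(74.344) = 37.425 dB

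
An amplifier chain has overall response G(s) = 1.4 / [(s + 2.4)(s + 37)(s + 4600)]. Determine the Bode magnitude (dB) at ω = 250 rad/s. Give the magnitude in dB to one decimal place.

|j250 + 2.4| = √(250² + 2.4²) = 250
|j250 + 37| = √(250² + 37²) = 252.7
|j250 + 4600| = √(250² + 4600²) = 4607
|G(j250)| = 1.4 / (250 × 252.7 × 4607) = 4.8098e-09
20 log₁₀(4.8098e-09) = -166.36 dB

-166.4 dB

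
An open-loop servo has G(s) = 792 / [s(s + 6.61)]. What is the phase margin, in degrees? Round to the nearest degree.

Gain crossover: |G(jω)| = 1 at ω ≈ 27.8 rad s⁻¹.
∠G(j27.8) = −90° − arctan(27.8/6.61) ≈ -166.61°
PM = 180° + (-166.61°) = 13.39°

13°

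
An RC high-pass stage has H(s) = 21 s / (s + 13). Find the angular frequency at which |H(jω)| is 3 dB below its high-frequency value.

For a single-pole high-pass, the −3 dB point is at the pole: ω = 13 rad/s.

13 rad/s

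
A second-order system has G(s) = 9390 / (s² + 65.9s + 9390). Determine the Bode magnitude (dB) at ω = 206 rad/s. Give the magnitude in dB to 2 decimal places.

|(j206)² + 65.9(j206) + 9390| = |-33046 + j13575| = 3.573e+04
|G(j206)| = 9390 / 3.573e+04 = 0.26284
20 log₁₀(0.26284) = -11.606 dB

-11.61 dB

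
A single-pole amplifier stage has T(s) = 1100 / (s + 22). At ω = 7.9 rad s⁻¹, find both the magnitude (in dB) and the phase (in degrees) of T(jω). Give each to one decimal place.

|T| = 33.5 dB, ∠T = -19.8 deg

|j7.9 + 22| = √(7.9² + 22²) = 23.38
|T(j7.9)| = 1100 / 23.38 = 47.058
20 log₁₀(47.058) = 33.45 dB
∠(j7.9 + 22) = arctan(7.9/22) = 19.75°
∠T(j7.9) = −19.75° = -19.75°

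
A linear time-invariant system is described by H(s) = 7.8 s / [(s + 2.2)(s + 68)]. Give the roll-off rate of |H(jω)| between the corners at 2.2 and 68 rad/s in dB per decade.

In this band the factors already past their corner are: 1 differentiator zero, pole at 2.2; net slope = 0 dB/decade.

0 dB/decade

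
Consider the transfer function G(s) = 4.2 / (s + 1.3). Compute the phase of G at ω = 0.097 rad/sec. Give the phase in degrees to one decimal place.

∠(j0.097 + 1.3) = arctan(0.097/1.3) = 4.27°
∠G(j0.097) = −4.27° = -4.27°

-4.3°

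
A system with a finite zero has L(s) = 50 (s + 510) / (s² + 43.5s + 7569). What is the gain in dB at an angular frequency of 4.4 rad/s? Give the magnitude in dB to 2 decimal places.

10.57 dB

|j4.4 + 510| = √(4.4² + 510²) = 510
|(j4.4)² + 43.5(j4.4) + 7569| = |7549.6 + j191.4| = 7552
|L(j4.4)| = 50 × 510 / 7552 = 3.3767
20 log₁₀(3.3767) = 10.570 dB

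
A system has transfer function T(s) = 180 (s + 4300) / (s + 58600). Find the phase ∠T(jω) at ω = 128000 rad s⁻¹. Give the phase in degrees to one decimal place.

∠(j128000 + 4300) = arctan(128000/4300) = 88.08°
∠(j128000 + 58600) = arctan(128000/58600) = 65.40°
∠T(j128000) = 88.08° − 65.40° = 22.67°

22.7°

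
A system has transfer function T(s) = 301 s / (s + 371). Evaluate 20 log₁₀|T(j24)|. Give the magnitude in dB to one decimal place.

|j24| = 24
|j24 + 371| = √(24² + 371²) = 371.8
|T(j24)| = 301 × 24 / 371.8 = 19.431
20 log₁₀(19.431) = 25.77 dB

25.8 dB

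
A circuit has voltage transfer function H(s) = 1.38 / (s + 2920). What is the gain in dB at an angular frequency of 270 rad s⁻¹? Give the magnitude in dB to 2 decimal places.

-66.55 dB

|j270 + 2920| = √(270² + 2920²) = 2932
|H(j270)| = 1.38 / 2932 = 0.0004706
20 log₁₀(0.0004706) = -66.547 dB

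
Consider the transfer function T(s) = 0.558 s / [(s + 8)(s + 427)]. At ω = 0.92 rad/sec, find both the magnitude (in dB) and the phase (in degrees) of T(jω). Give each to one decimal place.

|j0.92| = 0.92
|j0.92 + 8| = √(0.92² + 8²) = 8.053
|j0.92 + 427| = √(0.92² + 427²) = 427
|T(j0.92)| = 0.558 × 0.92 / (8.053 × 427) = 0.0001493
20 log₁₀(0.0001493) = -76.52 dB
∠(j0.92) = 90.00°
∠(j0.92 + 8) = arctan(0.92/8) = 6.56°
∠(j0.92 + 427) = arctan(0.92/427) = 0.12°
∠T(j0.92) = 90.00° − (6.56° + 0.12°) = 83.32°

|T| = -76.5 dB, ∠T = 83.3°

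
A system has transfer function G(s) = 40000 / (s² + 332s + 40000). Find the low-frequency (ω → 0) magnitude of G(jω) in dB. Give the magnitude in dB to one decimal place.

0.0 dB

G(0) = 40000 / 40000 = 1
20 log₁₀(1) = 0.00 dB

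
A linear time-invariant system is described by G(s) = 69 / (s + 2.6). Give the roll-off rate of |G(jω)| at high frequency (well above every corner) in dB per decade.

-20 dB/decade

With 0 zeros and 1 pole, the high-frequency asymptotic slope is 20 × (0 − 1) = -20 dB/decade.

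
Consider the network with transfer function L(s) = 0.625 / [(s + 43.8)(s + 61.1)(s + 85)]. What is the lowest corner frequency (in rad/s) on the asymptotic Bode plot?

Break frequencies occur at each pole and zero magnitude: 43.8 rad/s, 61.1 rad/s, 85 rad/s.
The lowest is 43.8 rad/s.

43.8 rad/s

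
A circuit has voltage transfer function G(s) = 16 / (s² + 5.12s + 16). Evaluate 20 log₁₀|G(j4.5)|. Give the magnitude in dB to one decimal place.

|(j4.5)² + 5.12(j4.5) + 16| = |-4.25 + j23.04| = 23.43
|G(j4.5)| = 16 / 23.43 = 0.68292
20 log₁₀(0.68292) = -3.31 dB

-3.3 dB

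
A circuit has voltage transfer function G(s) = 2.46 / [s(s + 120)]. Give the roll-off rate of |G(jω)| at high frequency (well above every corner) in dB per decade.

-40 dB/decade

With 0 zeros and 2 poles, the high-frequency asymptotic slope is 20 × (0 − 2) = -40 dB/decade.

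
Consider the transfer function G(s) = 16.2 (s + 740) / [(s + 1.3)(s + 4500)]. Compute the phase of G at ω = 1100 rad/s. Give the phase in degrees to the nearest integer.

∠(j1100 + 740) = arctan(1100/740) = 56.07°
∠(j1100 + 1.3) = arctan(1100/1.3) = 89.93°
∠(j1100 + 4500) = arctan(1100/4500) = 13.74°
∠G(j1100) = 56.07° − (89.93° + 13.74°) = -47.60°

-48°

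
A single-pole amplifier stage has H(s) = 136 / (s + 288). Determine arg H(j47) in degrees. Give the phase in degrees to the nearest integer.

∠(j47 + 288) = arctan(47/288) = 9.27°
∠H(j47) = −9.27° = -9.27°

-9 deg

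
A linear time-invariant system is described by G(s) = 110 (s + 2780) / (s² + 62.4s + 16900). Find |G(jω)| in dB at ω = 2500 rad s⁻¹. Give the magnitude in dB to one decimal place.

|j2500 + 2780| = √(2500² + 2780²) = 3739
|(j2500)² + 62.4(j2500) + 16900| = |-6.2331e+06 + j1.56e+05| = 6.235e+06
|G(j2500)| = 110 × 3739 / 6.235e+06 = 0.06596
20 log₁₀(0.06596) = -23.61 dB

-23.6 dB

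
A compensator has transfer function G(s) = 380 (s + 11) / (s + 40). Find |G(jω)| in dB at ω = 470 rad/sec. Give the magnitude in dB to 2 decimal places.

|j470 + 11| = √(470² + 11²) = 470.1
|j470 + 40| = √(470² + 40²) = 471.7
|G(j470)| = 380 × 470.1 / 471.7 = 378.73
20 log₁₀(378.73) = 51.567 dB

51.57 dB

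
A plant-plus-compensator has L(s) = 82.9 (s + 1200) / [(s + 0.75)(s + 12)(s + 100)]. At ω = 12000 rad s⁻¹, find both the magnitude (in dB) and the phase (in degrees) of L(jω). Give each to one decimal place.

|j12000 + 1200| = √(12000² + 1200²) = 1.206e+04
|j12000 + 0.75| = √(12000² + 0.75²) = 1.2e+04
|j12000 + 12| = √(12000² + 12²) = 1.2e+04
|j12000 + 100| = √(12000² + 100²) = 1.2e+04
|L(j12000)| = 82.9 × 1.206e+04 / (1.2e+04 × 1.2e+04 × 1.2e+04) = 5.7855e-07
20 log₁₀(5.7855e-07) = -124.75 dB
∠(j12000 + 1200) = arctan(12000/1200) = 84.29°
∠(j12000 + 0.75) = arctan(12000/0.75) = 90.00°
∠(j12000 + 12) = arctan(12000/12) = 89.94°
∠(j12000 + 100) = arctan(12000/100) = 89.52°
∠L(j12000) = 84.29° − (90.00° + 89.94° + 89.52°) = -185.17°

|L| = -124.8 dB, ∠L = -185.2°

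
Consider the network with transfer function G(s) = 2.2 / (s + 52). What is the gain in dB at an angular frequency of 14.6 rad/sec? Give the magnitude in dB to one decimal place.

|j14.6 + 52| = √(14.6² + 52²) = 54.01
|G(j14.6)| = 2.2 / 54.01 = 0.040733
20 log₁₀(0.040733) = -27.80 dB

-27.8 dB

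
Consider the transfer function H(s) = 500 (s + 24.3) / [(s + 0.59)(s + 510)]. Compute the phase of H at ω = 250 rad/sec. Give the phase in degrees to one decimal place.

-31.5°

∠(j250 + 24.3) = arctan(250/24.3) = 84.45°
∠(j250 + 0.59) = arctan(250/0.59) = 89.86°
∠(j250 + 510) = arctan(250/510) = 26.11°
∠H(j250) = 84.45° − (89.86° + 26.11°) = -31.53°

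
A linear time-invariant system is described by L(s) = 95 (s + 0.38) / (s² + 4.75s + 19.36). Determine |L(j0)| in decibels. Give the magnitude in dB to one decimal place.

5.4 dB

L(0) = 95 × 0.38 / 19.36 = 1.8647
20 log₁₀(1.8647) = 5.41 dB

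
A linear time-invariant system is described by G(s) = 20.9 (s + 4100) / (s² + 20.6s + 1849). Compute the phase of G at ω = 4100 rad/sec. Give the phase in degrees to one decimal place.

∠(j4100 + 4100) = arctan(4100/4100) = 45.00°
∠[(j4100)² + 20.6(j4100) + 1849] = ∠[-1.6808e+07 + j84460] = 179.71°
∠G(j4100) = 45.00° − 179.71° = -134.71°

-134.7°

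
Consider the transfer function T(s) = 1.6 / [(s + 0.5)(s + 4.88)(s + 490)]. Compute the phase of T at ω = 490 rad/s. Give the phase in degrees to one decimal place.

∠(j490 + 0.5) = arctan(490/0.5) = 89.94°
∠(j490 + 4.88) = arctan(490/4.88) = 89.43°
∠(j490 + 490) = arctan(490/490) = 45.00°
∠T(j490) = − (89.94° + 89.43° + 45.00°) = -224.37°

-224.4°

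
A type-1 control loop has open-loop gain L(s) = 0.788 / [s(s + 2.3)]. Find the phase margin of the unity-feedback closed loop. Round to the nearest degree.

82°

Gain crossover: |L(jω)| = 1 at ω ≈ 0.339 rad/sec.
∠L(j0.339) = −90° − arctan(0.339/2.3) ≈ -98.38°
PM = 180° + (-98.38°) = 81.62°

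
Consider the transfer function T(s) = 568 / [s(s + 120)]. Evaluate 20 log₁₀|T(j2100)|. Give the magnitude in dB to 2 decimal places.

|j2100 + 120| = √(2100² + 120²) = 2103
|j2100| = 2100
|T(j2100)| = 568 / (2103 × 2100) = 0.00012859
20 log₁₀(0.00012859) = -77.816 dB

-77.82 dB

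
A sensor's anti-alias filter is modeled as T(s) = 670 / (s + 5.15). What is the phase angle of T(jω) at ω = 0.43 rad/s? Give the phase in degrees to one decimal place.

∠(j0.43 + 5.15) = arctan(0.43/5.15) = 4.77°
∠T(j0.43) = −4.77° = -4.77°

-4.8°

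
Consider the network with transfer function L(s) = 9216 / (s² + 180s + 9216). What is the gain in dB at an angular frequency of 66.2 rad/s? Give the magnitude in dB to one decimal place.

-2.9 dB

|(j66.2)² + 180(j66.2) + 9216| = |4833.6 + j11916| = 1.286e+04
|L(j66.2)| = 9216 / 1.286e+04 = 0.7167
20 log₁₀(0.7167) = -2.89 dB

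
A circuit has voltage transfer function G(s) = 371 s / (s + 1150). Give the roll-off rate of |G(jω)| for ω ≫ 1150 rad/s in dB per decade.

With 1 zero and 1 pole, the high-frequency asymptotic slope is 20 × (1 − 1) = 0 dB/decade.

0 dB/decade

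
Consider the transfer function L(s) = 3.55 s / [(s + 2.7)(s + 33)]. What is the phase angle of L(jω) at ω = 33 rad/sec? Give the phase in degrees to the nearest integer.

-40°

∠(j33) = 90.00°
∠(j33 + 2.7) = arctan(33/2.7) = 85.32°
∠(j33 + 33) = arctan(33/33) = 45.00°
∠L(j33) = 90.00° − (85.32° + 45.00°) = -40.32°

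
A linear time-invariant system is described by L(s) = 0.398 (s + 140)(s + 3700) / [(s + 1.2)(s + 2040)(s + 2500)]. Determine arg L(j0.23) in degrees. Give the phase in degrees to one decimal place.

-10.8°

∠(j0.23 + 140) = arctan(0.23/140) = 0.09°
∠(j0.23 + 3700) = arctan(0.23/3700) = 0.00°
∠(j0.23 + 1.2) = arctan(0.23/1.2) = 10.85°
∠(j0.23 + 2040) = arctan(0.23/2040) = 0.01°
∠(j0.23 + 2500) = arctan(0.23/2500) = 0.01°
∠L(j0.23) = 0.09° + 0.00° − (10.85° + 0.01° + 0.01°) = -10.76°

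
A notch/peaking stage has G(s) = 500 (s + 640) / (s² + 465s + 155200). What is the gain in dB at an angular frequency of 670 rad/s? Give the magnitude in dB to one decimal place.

0.7 dB

|j670 + 640| = √(670² + 640²) = 926.6
|(j670)² + 465(j670) + 155200| = |-2.937e+05 + j3.1155e+05| = 4.282e+05
|G(j670)| = 500 × 926.6 / 4.282e+05 = 1.082
20 log₁₀(1.082) = 0.68 dB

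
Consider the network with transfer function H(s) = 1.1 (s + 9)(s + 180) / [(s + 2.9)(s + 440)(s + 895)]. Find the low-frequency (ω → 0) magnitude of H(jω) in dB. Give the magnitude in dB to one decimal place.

H(0) = 1.1 × 9 × 180 / (2.9 × 440 × 895) = 0.0015604
20 log₁₀(0.0015604) = -56.14 dB

-56.1 dB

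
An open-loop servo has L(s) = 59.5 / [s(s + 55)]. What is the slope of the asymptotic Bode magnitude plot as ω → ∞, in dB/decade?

With 0 zeros and 2 poles, the high-frequency asymptotic slope is 20 × (0 − 2) = -40 dB/decade.

-40 dB/decade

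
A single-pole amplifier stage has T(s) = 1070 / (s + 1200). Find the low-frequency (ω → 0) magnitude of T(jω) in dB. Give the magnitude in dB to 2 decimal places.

-1.00 dB

T(0) = 1070 / 1200 = 0.89167
20 log₁₀(0.89167) = -0.996 dB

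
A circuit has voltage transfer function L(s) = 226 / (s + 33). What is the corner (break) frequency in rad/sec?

The single real pole at s = −33 gives a corner at ω = 33 rad/sec.

33 rad/sec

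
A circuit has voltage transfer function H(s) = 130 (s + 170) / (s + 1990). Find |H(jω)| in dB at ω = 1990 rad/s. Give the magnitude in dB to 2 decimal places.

39.30 dB

|j1990 + 170| = √(1990² + 170²) = 1997
|j1990 + 1990| = √(1990² + 1990²) = 2814
|H(j1990)| = 130 × 1997 / 2814 = 92.259
20 log₁₀(92.259) = 39.300 dB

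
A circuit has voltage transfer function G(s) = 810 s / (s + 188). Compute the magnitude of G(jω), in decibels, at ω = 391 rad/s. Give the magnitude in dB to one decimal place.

|j391| = 391
|j391 + 188| = √(391² + 188²) = 433.8
|G(j391)| = 810 × 391 / 433.8 = 730
20 log₁₀(730) = 57.27 dB

57.3 dB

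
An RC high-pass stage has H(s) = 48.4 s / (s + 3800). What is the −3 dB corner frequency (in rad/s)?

For a single-pole high-pass, the −3 dB point is at the pole: ω = 3800 rad/s.

3800 rad/s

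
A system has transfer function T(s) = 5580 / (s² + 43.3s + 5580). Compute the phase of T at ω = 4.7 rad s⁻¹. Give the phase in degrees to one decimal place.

-2.1°

∠[(j4.7)² + 43.3(j4.7) + 5580] = ∠[5557.9 + j203.51] = 2.10°
∠T(j4.7) = −2.10° = -2.10°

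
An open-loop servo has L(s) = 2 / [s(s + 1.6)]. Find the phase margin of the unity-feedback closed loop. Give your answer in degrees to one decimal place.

Gain crossover: |L(jω)| = 1 at ω ≈ 1.05 rad/s.
∠L(j1.05) = −90° − arctan(1.05/1.6) ≈ -123.18°
PM = 180° + (-123.18°) = 56.82°

56.8°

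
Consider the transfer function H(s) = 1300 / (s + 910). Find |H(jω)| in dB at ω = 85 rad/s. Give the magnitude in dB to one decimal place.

3.1 dB

|j85 + 910| = √(85² + 910²) = 914
|H(j85)| = 1300 / 914 = 1.4224
20 log₁₀(1.4224) = 3.06 dB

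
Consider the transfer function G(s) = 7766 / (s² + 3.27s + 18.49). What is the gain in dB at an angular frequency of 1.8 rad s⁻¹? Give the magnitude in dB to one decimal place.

53.5 dB

|(j1.8)² + 3.27(j1.8) + 18.49| = |15.25 + j5.886| = 16.35
|G(j1.8)| = 7766 / 16.35 = 475.09
20 log₁₀(475.09) = 53.54 dB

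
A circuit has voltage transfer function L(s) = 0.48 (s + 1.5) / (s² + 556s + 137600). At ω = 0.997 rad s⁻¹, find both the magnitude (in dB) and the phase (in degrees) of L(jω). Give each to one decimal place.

|L| = -104.0 dB, ∠L = 33.4 deg

|j0.997 + 1.5| = √(0.997² + 1.5²) = 1.801
|(j0.997)² + 556(j0.997) + 137600| = |1.376e+05 + j554.33| = 1.376e+05
|L(j0.997)| = 0.48 × 1.801 / 1.376e+05 = 6.2829e-06
20 log₁₀(6.2829e-06) = -104.04 dB
∠(j0.997 + 1.5) = arctan(0.997/1.5) = 33.61°
∠[(j0.997)² + 556(j0.997) + 137600] = ∠[1.376e+05 + j554.33] = 0.23°
∠L(j0.997) = 33.61° − 0.23° = 33.38°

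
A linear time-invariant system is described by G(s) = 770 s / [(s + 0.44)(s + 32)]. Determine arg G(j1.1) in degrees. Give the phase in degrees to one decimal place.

19.8°

∠(j1.1) = 90.00°
∠(j1.1 + 0.44) = arctan(1.1/0.44) = 68.20°
∠(j1.1 + 32) = arctan(1.1/32) = 1.97°
∠G(j1.1) = 90.00° − (68.20° + 1.97°) = 19.83°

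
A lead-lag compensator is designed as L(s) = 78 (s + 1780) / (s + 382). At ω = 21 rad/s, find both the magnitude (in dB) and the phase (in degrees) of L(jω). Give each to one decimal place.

|L| = 51.2 dB, ∠L = -2.5°

|j21 + 1780| = √(21² + 1780²) = 1780
|j21 + 382| = √(21² + 382²) = 382.6
|L(j21)| = 78 × 1780 / 382.6 = 362.93
20 log₁₀(362.93) = 51.20 dB
∠(j21 + 1780) = arctan(21/1780) = 0.68°
∠(j21 + 382) = arctan(21/382) = 3.15°
∠L(j21) = 0.68° − 3.15° = -2.47°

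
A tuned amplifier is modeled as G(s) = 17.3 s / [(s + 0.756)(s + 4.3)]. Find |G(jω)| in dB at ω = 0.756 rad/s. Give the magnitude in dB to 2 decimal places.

8.95 dB

|j0.756| = 0.756
|j0.756 + 0.756| = √(0.756² + 0.756²) = 1.069
|j0.756 + 4.3| = √(0.756² + 4.3²) = 4.366
|G(j0.756)| = 17.3 × 0.756 / (1.069 × 4.366) = 2.8019
20 log₁₀(2.8019) = 8.949 dB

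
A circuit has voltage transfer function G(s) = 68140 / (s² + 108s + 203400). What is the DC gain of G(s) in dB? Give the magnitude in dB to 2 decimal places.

G(0) = 68140 / 203400 = 0.335
20 log₁₀(0.335) = -9.499 dB

-9.50 dB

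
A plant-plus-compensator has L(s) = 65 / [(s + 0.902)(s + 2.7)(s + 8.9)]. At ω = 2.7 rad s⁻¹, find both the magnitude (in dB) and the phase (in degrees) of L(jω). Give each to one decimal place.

|j2.7 + 0.902| = √(2.7² + 0.902²) = 2.847
|j2.7 + 2.7| = √(2.7² + 2.7²) = 3.818
|j2.7 + 8.9| = √(2.7² + 8.9²) = 9.301
|L(j2.7)| = 65 / (2.847 × 3.818 × 9.301) = 0.64297
20 log₁₀(0.64297) = -3.84 dB
∠(j2.7 + 0.902) = arctan(2.7/0.902) = 71.53°
∠(j2.7 + 2.7) = arctan(2.7/2.7) = 45.00°
∠(j2.7 + 8.9) = arctan(2.7/8.9) = 16.88°
∠L(j2.7) = − (71.53° + 45.00° + 16.88°) = -133.40°

|L| = -3.8 dB, ∠L = -133.4°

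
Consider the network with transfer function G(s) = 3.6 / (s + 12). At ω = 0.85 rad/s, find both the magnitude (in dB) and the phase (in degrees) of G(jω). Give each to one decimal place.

|j0.85 + 12| = √(0.85² + 12²) = 12.03
|G(j0.85)| = 3.6 / 12.03 = 0.29925
20 log₁₀(0.29925) = -10.48 dB
∠(j0.85 + 12) = arctan(0.85/12) = 4.05°
∠G(j0.85) = −4.05° = -4.05°

|G| = -10.5 dB, ∠G = -4.1°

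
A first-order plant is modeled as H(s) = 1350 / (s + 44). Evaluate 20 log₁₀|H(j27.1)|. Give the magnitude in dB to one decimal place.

28.3 dB

|j27.1 + 44| = √(27.1² + 44²) = 51.68
|H(j27.1)| = 1350 / 51.68 = 26.124
20 log₁₀(26.124) = 28.34 dB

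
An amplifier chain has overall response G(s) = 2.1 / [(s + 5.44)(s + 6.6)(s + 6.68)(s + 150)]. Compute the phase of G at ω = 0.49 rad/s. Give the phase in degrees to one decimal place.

∠(j0.49 + 5.44) = arctan(0.49/5.44) = 5.15°
∠(j0.49 + 6.6) = arctan(0.49/6.6) = 4.25°
∠(j0.49 + 6.68) = arctan(0.49/6.68) = 4.20°
∠(j0.49 + 150) = arctan(0.49/150) = 0.19°
∠G(j0.49) = − (5.15° + 4.25° + 4.20° + 0.19°) = -13.78°

-13.8°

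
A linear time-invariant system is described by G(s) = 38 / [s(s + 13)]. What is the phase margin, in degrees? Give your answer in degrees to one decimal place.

Gain crossover: |G(jω)| = 1 at ω ≈ 2.86 rad/sec.
∠G(j2.86) = −90° − arctan(2.86/13) ≈ -102.39°
PM = 180° + (-102.39°) = 77.61°

77.6 deg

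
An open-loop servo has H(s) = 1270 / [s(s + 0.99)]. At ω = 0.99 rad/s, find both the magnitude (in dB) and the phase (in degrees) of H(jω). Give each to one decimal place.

|j0.99 + 0.99| = √(0.99² + 0.99²) = 1.4
|j0.99| = 0.99
|H(j0.99)| = 1270 / (1.4 × 0.99) = 916.26
20 log₁₀(916.26) = 59.24 dB
∠(j0.99 + 0.99) = arctan(0.99/0.99) = 45.00°
∠(j0.99) = 90.00°
∠H(j0.99) = − (45.00° + 90.00°) = -135.00°

|H| = 59.2 dB, ∠H = -135.0 deg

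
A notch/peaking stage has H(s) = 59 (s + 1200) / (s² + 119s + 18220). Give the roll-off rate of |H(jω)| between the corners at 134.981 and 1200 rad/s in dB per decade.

-40 dB/decade

In this band the factors already past their corner are: complex pole pair at ωₙ ≈ 135; net slope = -40 dB/decade.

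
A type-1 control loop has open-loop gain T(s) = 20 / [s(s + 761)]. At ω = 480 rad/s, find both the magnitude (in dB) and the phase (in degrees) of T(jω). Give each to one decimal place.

|j480 + 761| = √(480² + 761²) = 899.7
|j480| = 480
|T(j480)| = 20 / (899.7 × 480) = 4.631e-05
20 log₁₀(4.631e-05) = -86.69 dB
∠(j480 + 761) = arctan(480/761) = 32.24°
∠(j480) = 90.00°
∠T(j480) = − (32.24° + 90.00°) = -122.24°

|T| = -86.7 dB, ∠T = -122.2 deg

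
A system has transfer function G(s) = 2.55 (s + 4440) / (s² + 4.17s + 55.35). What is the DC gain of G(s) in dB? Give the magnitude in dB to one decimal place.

46.2 dB

G(0) = 2.55 × 4440 / 55.35 = 204.55
20 log₁₀(204.55) = 46.22 dB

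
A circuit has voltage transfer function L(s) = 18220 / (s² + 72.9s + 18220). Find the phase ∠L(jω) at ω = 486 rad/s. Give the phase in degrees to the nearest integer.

-171°

∠[(j486)² + 72.9(j486) + 18220] = ∠[-2.1798e+05 + j35429] = 170.77°
∠L(j486) = −170.77° = -170.77°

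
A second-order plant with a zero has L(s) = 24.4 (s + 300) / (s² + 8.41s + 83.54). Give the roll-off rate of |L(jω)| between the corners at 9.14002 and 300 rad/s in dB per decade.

In this band the factors already past their corner are: complex pole pair at ωₙ ≈ 9.14; net slope = -40 dB/decade.

-40 dB/decade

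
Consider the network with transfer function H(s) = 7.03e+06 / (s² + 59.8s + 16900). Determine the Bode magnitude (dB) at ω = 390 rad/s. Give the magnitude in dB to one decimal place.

34.2 dB

|(j390)² + 59.8(j390) + 16900| = |-1.352e+05 + j23322| = 1.372e+05
|H(j390)| = 7.03e+06 / 1.372e+05 = 51.24
20 log₁₀(51.24) = 34.19 dB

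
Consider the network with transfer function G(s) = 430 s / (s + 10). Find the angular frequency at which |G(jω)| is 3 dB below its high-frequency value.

For a single-pole high-pass, the −3 dB point is at the pole: ω = 10 rad s⁻¹.

10 rad s⁻¹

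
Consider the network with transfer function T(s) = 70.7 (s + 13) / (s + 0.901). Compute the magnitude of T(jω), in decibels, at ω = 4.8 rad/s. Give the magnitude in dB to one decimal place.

|j4.8 + 13| = √(4.8² + 13²) = 13.86
|j4.8 + 0.901| = √(4.8² + 0.901²) = 4.884
|T(j4.8)| = 70.7 × 13.86 / 4.884 = 200.61
20 log₁₀(200.61) = 46.05 dB

46.0 dB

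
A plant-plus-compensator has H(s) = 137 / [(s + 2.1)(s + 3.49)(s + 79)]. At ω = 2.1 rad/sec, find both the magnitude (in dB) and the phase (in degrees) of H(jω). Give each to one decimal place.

|j2.1 + 2.1| = √(2.1² + 2.1²) = 2.97
|j2.1 + 3.49| = √(2.1² + 3.49²) = 4.073
|j2.1 + 79| = √(2.1² + 79²) = 79.03
|H(j2.1)| = 137 / (2.97 × 4.073 × 79.03) = 0.14331
20 log₁₀(0.14331) = -16.87 dB
∠(j2.1 + 2.1) = arctan(2.1/2.1) = 45.00°
∠(j2.1 + 3.49) = arctan(2.1/3.49) = 31.04°
∠(j2.1 + 79) = arctan(2.1/79) = 1.52°
∠H(j2.1) = − (45.00° + 31.04° + 1.52°) = -77.56°

|H| = -16.9 dB, ∠H = -77.6°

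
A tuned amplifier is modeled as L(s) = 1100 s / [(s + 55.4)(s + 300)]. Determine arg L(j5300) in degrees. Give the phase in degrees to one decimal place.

-86.2°

∠(j5300) = 90.00°
∠(j5300 + 55.4) = arctan(5300/55.4) = 89.40°
∠(j5300 + 300) = arctan(5300/300) = 86.76°
∠L(j5300) = 90.00° − (89.40° + 86.76°) = -86.16°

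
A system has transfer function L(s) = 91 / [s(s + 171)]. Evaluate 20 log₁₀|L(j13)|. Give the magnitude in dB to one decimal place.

|j13 + 171| = √(13² + 171²) = 171.5
|j13| = 13
|L(j13)| = 91 / (171.5 × 13) = 0.040818
20 log₁₀(0.040818) = -27.78 dB

-27.8 dB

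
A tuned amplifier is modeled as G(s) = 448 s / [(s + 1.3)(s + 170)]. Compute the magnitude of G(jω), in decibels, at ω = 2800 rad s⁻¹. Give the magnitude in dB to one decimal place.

-15.9 dB

|j2800| = 2800
|j2800 + 1.3| = √(2800² + 1.3²) = 2800
|j2800 + 170| = √(2800² + 170²) = 2805
|G(j2800)| = 448 × 2800 / (2800 × 2805) = 0.15971
20 log₁₀(0.15971) = -15.93 dB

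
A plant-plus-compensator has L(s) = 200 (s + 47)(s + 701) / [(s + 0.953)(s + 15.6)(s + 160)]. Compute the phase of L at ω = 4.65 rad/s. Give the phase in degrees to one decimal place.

-90.7°

∠(j4.65 + 47) = arctan(4.65/47) = 5.65°
∠(j4.65 + 701) = arctan(4.65/701) = 0.38°
∠(j4.65 + 0.953) = arctan(4.65/0.953) = 78.42°
∠(j4.65 + 15.6) = arctan(4.65/15.6) = 16.60°
∠(j4.65 + 160) = arctan(4.65/160) = 1.66°
∠L(j4.65) = 5.65° + 0.38° − (78.42° + 16.60° + 1.66°) = -90.65°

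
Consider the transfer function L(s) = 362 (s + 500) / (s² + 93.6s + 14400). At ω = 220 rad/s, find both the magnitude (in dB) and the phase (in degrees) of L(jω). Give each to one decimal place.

|j220 + 500| = √(220² + 500²) = 546.3
|(j220)² + 93.6(j220) + 14400| = |-34000 + j20592| = 3.975e+04
|L(j220)| = 362 × 546.3 / 3.975e+04 = 4.9748
20 log₁₀(4.9748) = 13.94 dB
∠(j220 + 500) = arctan(220/500) = 23.75°
∠[(j220)² + 93.6(j220) + 14400] = ∠[-34000 + j20592] = 148.80°
∠L(j220) = 23.75° − 148.80° = -125.05°

|L| = 13.9 dB, ∠L = -125.0 deg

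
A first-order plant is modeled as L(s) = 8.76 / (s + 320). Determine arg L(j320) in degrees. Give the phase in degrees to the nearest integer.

-45°

∠(j320 + 320) = arctan(320/320) = 45.00°
∠L(j320) = −45.00° = -45.00°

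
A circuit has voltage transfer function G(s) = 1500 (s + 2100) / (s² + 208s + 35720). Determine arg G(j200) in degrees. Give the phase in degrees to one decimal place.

∠(j200 + 2100) = arctan(200/2100) = 5.44°
∠[(j200)² + 208(j200) + 35720] = ∠[-4280 + j41600] = 95.87°
∠G(j200) = 5.44° − 95.87° = -90.43°

-90.4°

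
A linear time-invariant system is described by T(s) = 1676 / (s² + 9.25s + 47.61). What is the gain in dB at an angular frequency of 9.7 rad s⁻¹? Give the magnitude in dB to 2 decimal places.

|(j9.7)² + 9.25(j9.7) + 47.61| = |-46.48 + j89.725| = 101
|T(j9.7)| = 1676 / 101 = 16.586
20 log₁₀(16.586) = 24.395 dB

24.39 dB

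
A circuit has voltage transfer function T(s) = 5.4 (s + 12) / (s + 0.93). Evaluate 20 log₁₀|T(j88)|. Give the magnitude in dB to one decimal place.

14.7 dB

|j88 + 12| = √(88² + 12²) = 88.81
|j88 + 0.93| = √(88² + 0.93²) = 88
|T(j88)| = 5.4 × 88.81 / 88 = 5.4497
20 log₁₀(5.4497) = 14.73 dB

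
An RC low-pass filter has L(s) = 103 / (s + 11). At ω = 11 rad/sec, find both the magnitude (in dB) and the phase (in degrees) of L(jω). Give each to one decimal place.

|L| = 16.4 dB, ∠L = -45.0 deg

|j11 + 11| = √(11² + 11²) = 15.56
|L(j11)| = 103 / 15.56 = 6.6211
20 log₁₀(6.6211) = 16.42 dB
∠(j11 + 11) = arctan(11/11) = 45.00°
∠L(j11) = −45.00° = -45.00°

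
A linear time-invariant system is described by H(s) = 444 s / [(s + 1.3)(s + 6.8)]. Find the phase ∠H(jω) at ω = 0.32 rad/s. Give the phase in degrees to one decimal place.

73.5°

∠(j0.32) = 90.00°
∠(j0.32 + 1.3) = arctan(0.32/1.3) = 13.83°
∠(j0.32 + 6.8) = arctan(0.32/6.8) = 2.69°
∠H(j0.32) = 90.00° − (13.83° + 2.69°) = 73.48°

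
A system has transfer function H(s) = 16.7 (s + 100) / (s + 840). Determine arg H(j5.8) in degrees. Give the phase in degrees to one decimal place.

∠(j5.8 + 100) = arctan(5.8/100) = 3.32°
∠(j5.8 + 840) = arctan(5.8/840) = 0.40°
∠H(j5.8) = 3.32° − 0.40° = 2.92°

2.9°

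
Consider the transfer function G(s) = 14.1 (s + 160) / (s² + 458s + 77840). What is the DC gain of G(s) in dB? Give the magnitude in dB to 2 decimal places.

-30.76 dB

G(0) = 14.1 × 160 / 77840 = 0.028983
20 log₁₀(0.028983) = -30.757 dB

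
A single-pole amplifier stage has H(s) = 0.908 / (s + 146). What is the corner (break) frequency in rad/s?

146 rad/s

The single real pole at s = −146 gives a corner at ω = 146 rad/s.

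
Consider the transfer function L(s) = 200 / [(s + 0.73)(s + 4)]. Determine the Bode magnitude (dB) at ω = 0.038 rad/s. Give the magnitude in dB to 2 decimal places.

36.70 dB

|j0.038 + 0.73| = √(0.038² + 0.73²) = 0.731
|j0.038 + 4| = √(0.038² + 4²) = 4
|L(j0.038)| = 200 / (0.731 × 4) = 68.397
20 log₁₀(68.397) = 36.701 dB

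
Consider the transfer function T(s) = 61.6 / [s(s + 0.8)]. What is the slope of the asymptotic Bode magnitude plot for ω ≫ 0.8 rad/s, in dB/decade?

-40 dB/decade

With 0 zeros and 2 poles, the high-frequency asymptotic slope is 20 × (0 − 2) = -40 dB/decade.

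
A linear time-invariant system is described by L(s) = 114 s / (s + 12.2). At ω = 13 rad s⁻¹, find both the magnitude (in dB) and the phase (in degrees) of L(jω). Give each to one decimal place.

|L| = 38.4 dB, ∠L = 43.2°

|j13| = 13
|j13 + 12.2| = √(13² + 12.2²) = 17.83
|L(j13)| = 114 × 13 / 17.83 = 83.127
20 log₁₀(83.127) = 38.39 dB
∠(j13) = 90.00°
∠(j13 + 12.2) = arctan(13/12.2) = 46.82°
∠L(j13) = 90.00° − 46.82° = 43.18°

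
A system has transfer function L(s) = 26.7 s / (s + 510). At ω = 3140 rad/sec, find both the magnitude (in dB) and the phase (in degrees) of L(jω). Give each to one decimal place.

|j3140| = 3140
|j3140 + 510| = √(3140² + 510²) = 3181
|L(j3140)| = 26.7 × 3140 / 3181 = 26.355
20 log₁₀(26.355) = 28.42 dB
∠(j3140) = 90.00°
∠(j3140 + 510) = arctan(3140/510) = 80.77°
∠L(j3140) = 90.00° − 80.77° = 9.23°

|L| = 28.4 dB, ∠L = 9.2 deg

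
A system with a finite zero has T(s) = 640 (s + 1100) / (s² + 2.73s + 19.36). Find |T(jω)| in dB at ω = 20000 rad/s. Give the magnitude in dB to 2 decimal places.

-29.88 dB

|j20000 + 1100| = √(20000² + 1100²) = 2.003e+04
|(j20000)² + 2.73(j20000) + 19.36| = |-4e+08 + j54600| = 4e+08
|T(j20000)| = 640 × 2.003e+04 / 4e+08 = 0.032048
20 log₁₀(0.032048) = -29.884 dB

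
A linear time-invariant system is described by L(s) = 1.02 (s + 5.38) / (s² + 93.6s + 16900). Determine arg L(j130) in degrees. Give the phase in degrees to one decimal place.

∠(j130 + 5.38) = arctan(130/5.38) = 87.63°
∠[(j130)² + 93.6(j130) + 16900] = ∠[0 + j12168] = 90.00°
∠L(j130) = 87.63° − 90.00° = -2.37°

-2.4 deg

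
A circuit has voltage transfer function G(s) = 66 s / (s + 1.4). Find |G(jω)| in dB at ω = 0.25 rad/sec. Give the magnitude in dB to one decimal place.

21.3 dB

|j0.25| = 0.25
|j0.25 + 1.4| = √(0.25² + 1.4²) = 1.422
|G(j0.25)| = 66 × 0.25 / 1.422 = 11.602
20 log₁₀(11.602) = 21.29 dB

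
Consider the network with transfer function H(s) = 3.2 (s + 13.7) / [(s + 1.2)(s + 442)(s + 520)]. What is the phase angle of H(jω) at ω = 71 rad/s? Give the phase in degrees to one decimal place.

∠(j71 + 13.7) = arctan(71/13.7) = 79.08°
∠(j71 + 1.2) = arctan(71/1.2) = 89.03°
∠(j71 + 442) = arctan(71/442) = 9.13°
∠(j71 + 520) = arctan(71/520) = 7.77°
∠H(j71) = 79.08° − (89.03° + 9.13° + 7.77°) = -26.85°

-26.9°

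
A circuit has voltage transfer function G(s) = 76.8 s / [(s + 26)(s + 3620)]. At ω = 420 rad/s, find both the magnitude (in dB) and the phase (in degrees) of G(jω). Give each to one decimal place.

|G| = -33.5 dB, ∠G = -3.1 deg

|j420| = 420
|j420 + 26| = √(420² + 26²) = 420.8
|j420 + 3620| = √(420² + 3620²) = 3644
|G(j420)| = 76.8 × 420 / (420.8 × 3644) = 0.021034
20 log₁₀(0.021034) = -33.54 dB
∠(j420) = 90.00°
∠(j420 + 26) = arctan(420/26) = 86.46°
∠(j420 + 3620) = arctan(420/3620) = 6.62°
∠G(j420) = 90.00° − (86.46° + 6.62°) = -3.08°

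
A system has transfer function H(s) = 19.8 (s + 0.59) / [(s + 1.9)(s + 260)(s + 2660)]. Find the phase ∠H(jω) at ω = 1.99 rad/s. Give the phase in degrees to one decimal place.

∠(j1.99 + 0.59) = arctan(1.99/0.59) = 73.49°
∠(j1.99 + 1.9) = arctan(1.99/1.9) = 46.33°
∠(j1.99 + 260) = arctan(1.99/260) = 0.44°
∠(j1.99 + 2660) = arctan(1.99/2660) = 0.04°
∠H(j1.99) = 73.49° − (46.33° + 0.44° + 0.04°) = 26.68°

26.7°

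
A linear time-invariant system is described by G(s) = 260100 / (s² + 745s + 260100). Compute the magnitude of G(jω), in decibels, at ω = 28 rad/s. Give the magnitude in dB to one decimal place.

|(j28)² + 745(j28) + 260100| = |2.5932e+05 + j20860| = 2.602e+05
|G(j28)| = 260100 / 2.602e+05 = 0.99979
20 log₁₀(0.99979) = -0.00 dB

-0.0 dB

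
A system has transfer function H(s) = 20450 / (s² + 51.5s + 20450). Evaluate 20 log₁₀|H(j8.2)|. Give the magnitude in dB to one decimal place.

|(j8.2)² + 51.5(j8.2) + 20450| = |20383 + j422.3| = 2.039e+04
|H(j8.2)| = 20450 / 2.039e+04 = 1.0031
20 log₁₀(1.0031) = 0.03 dB

0.0 dB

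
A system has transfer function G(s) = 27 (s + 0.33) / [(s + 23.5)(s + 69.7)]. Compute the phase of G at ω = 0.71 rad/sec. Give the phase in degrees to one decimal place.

∠(j0.71 + 0.33) = arctan(0.71/0.33) = 65.07°
∠(j0.71 + 23.5) = arctan(0.71/23.5) = 1.73°
∠(j0.71 + 69.7) = arctan(0.71/69.7) = 0.58°
∠G(j0.71) = 65.07° − (1.73° + 0.58°) = 62.76°

62.8°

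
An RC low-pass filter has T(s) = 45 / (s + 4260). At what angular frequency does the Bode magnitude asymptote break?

4260 rad/s

The single real pole at s = −4260 gives a corner at ω = 4260 rad/s.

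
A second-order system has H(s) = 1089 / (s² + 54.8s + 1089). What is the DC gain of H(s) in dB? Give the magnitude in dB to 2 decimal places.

H(0) = 1089 / 1089 = 1
20 log₁₀(1) = 0.000 dB

0.00 dB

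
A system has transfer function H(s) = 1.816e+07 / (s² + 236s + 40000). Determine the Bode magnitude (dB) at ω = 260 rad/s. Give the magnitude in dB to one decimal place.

|(j260)² + 236(j260) + 40000| = |-27600 + j61360| = 6.728e+04
|H(j260)| = 1.816e+07 / 6.728e+04 = 269.91
20 log₁₀(269.91) = 48.62 dB

48.6 dB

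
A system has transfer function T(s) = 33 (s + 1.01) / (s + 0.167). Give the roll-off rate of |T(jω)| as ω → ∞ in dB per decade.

With 1 zero and 1 pole, the high-frequency asymptotic slope is 20 × (1 − 1) = 0 dB/decade.

0 dB/decade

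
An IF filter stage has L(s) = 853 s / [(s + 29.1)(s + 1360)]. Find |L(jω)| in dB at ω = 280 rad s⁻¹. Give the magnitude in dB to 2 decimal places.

|j280| = 280
|j280 + 29.1| = √(280² + 29.1²) = 281.5
|j280 + 1360| = √(280² + 1360²) = 1389
|L(j280)| = 853 × 280 / (281.5 × 1389) = 0.61103
20 log₁₀(0.61103) = -4.279 dB

-4.28 dB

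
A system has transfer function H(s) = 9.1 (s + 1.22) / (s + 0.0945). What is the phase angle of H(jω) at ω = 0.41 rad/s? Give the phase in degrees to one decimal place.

∠(j0.41 + 1.22) = arctan(0.41/1.22) = 18.58°
∠(j0.41 + 0.0945) = arctan(0.41/0.0945) = 77.02°
∠H(j0.41) = 18.58° − 77.02° = -58.44°

-58.4 deg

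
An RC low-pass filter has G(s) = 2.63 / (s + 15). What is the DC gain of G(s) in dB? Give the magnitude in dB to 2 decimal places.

-15.12 dB

G(0) = 2.63 / 15 = 0.17533
20 log₁₀(0.17533) = -15.123 dB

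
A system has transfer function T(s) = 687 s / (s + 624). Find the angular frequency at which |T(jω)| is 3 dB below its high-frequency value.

624 rad s⁻¹

For a single-pole high-pass, the −3 dB point is at the pole: ω = 624 rad s⁻¹.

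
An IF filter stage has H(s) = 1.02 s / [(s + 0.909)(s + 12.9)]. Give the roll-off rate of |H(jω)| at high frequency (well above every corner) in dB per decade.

With 1 zero and 2 poles, the high-frequency asymptotic slope is 20 × (1 − 2) = -20 dB/decade.

-20 dB/decade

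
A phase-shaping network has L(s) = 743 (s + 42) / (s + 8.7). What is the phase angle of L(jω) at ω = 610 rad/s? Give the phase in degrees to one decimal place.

∠(j610 + 42) = arctan(610/42) = 86.06°
∠(j610 + 8.7) = arctan(610/8.7) = 89.18°
∠L(j610) = 86.06° − 89.18° = -3.12°

-3.1°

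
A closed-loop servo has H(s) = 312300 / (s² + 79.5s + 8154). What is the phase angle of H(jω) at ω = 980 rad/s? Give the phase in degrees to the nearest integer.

∠[(j980)² + 79.5(j980) + 8154] = ∠[-9.5225e+05 + j77910] = 175.32°
∠H(j980) = −175.32° = -175.32°

-175°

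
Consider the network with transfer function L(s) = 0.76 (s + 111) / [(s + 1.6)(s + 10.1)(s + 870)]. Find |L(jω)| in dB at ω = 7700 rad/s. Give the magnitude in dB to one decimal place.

|j7700 + 111| = √(7700² + 111²) = 7701
|j7700 + 1.6| = √(7700² + 1.6²) = 7700
|j7700 + 10.1| = √(7700² + 10.1²) = 7700
|j7700 + 870| = √(7700² + 870²) = 7749
|L(j7700)| = 0.76 × 7701 / (7700 × 7700 × 7749) = 1.2739e-08
20 log₁₀(1.2739e-08) = -157.90 dB

-157.9 dB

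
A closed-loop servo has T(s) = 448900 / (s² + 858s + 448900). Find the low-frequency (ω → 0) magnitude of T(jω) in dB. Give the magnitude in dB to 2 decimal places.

T(0) = 448900 / 448900 = 1
20 log₁₀(1) = 0.000 dB

0.00 dB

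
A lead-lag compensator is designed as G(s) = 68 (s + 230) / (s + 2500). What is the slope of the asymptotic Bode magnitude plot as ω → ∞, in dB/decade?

With 1 zero and 1 pole, the high-frequency asymptotic slope is 20 × (1 − 1) = 0 dB/decade.

0 dB/decade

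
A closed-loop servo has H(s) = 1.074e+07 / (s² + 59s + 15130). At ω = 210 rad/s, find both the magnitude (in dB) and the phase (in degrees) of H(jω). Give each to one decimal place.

|(j210)² + 59(j210) + 15130| = |-28970 + j12390| = 3.151e+04
|H(j210)| = 1.074e+07 / 3.151e+04 = 340.86
20 log₁₀(340.86) = 50.65 dB
∠[(j210)² + 59(j210) + 15130] = ∠[-28970 + j12390] = 156.84°
∠H(j210) = −156.84° = -156.84°

|H| = 50.7 dB, ∠H = -156.8°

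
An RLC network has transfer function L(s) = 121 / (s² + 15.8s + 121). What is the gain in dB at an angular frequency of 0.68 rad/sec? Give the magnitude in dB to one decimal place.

-0.0 dB

|(j0.68)² + 15.8(j0.68) + 121| = |120.54 + j10.744| = 121
|L(j0.68)| = 121 / 121 = 0.99987
20 log₁₀(0.99987) = -0.00 dB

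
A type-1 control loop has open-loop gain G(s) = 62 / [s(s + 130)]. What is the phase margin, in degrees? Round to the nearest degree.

90°

Gain crossover: |G(jω)| = 1 at ω ≈ 0.477 rad s⁻¹.
∠G(j0.477) = −90° − arctan(0.477/130) ≈ -90.21°
PM = 180° + (-90.21°) = 89.79°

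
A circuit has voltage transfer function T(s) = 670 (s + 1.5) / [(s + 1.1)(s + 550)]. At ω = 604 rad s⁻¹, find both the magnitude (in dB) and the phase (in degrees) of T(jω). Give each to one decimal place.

|T| = -1.7 dB, ∠T = -47.7°

|j604 + 1.5| = √(604² + 1.5²) = 604
|j604 + 1.1| = √(604² + 1.1²) = 604
|j604 + 550| = √(604² + 550²) = 816.9
|T(j604)| = 670 × 604 / (604 × 816.9) = 0.82018
20 log₁₀(0.82018) = -1.72 dB
∠(j604 + 1.5) = arctan(604/1.5) = 89.86°
∠(j604 + 1.1) = arctan(604/1.1) = 89.90°
∠(j604 + 550) = arctan(604/550) = 47.68°
∠T(j604) = 89.86° − (89.90° + 47.68°) = -47.72°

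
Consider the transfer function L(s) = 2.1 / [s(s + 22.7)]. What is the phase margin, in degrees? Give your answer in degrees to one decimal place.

Gain crossover: |L(jω)| = 1 at ω ≈ 0.0925 rad s⁻¹.
∠L(j0.0925) = −90° − arctan(0.0925/22.7) ≈ -90.23°
PM = 180° + (-90.23°) = 89.77°

89.8 deg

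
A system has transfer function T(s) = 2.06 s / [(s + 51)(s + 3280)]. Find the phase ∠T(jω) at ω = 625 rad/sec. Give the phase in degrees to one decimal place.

-6.1°

∠(j625) = 90.00°
∠(j625 + 51) = arctan(625/51) = 85.34°
∠(j625 + 3280) = arctan(625/3280) = 10.79°
∠T(j625) = 90.00° − (85.34° + 10.79°) = -6.12°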